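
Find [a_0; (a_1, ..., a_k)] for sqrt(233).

Write x_i = (sqrt(233) + m_i)/d_i with (m_0, d_0) = (0, 1). a_0 = floor(sqrt(233)) = 15, since 15^2 = 225 <= 233 < 256 = 16^2.
Iterate m_{i+1} = d_i*a_i - m_i, d_{i+1} = (233 - m_{i+1}^2)/d_i, a_{i+1} = floor((a_0 + m_{i+1})/d_{i+1}):
  m_1 = 1*15 - 0 = 15, d_1 = (233 - 15^2)/1 = 8/1 = 8, a_1 = floor((15 + 15)/8) = 3.
  m_2 = 8*3 - 15 = 9, d_2 = (233 - 9^2)/8 = 152/8 = 19, a_2 = floor((15 + 9)/19) = 1.
  m_3 = 19*1 - 9 = 10, d_3 = (233 - 10^2)/19 = 133/19 = 7, a_3 = floor((15 + 10)/7) = 3.
  m_4 = 7*3 - 10 = 11, d_4 = (233 - 11^2)/7 = 112/7 = 16, a_4 = floor((15 + 11)/16) = 1.
  m_5 = 16*1 - 11 = 5, d_5 = (233 - 5^2)/16 = 208/16 = 13, a_5 = floor((15 + 5)/13) = 1.
  m_6 = 13*1 - 5 = 8, d_6 = (233 - 8^2)/13 = 169/13 = 13, a_6 = floor((15 + 8)/13) = 1.
  m_7 = 13*1 - 8 = 5, d_7 = (233 - 5^2)/13 = 208/13 = 16, a_7 = floor((15 + 5)/16) = 1.
  m_8 = 16*1 - 5 = 11, d_8 = (233 - 11^2)/16 = 112/16 = 7, a_8 = floor((15 + 11)/7) = 3.
  m_9 = 7*3 - 11 = 10, d_9 = (233 - 10^2)/7 = 133/7 = 19, a_9 = floor((15 + 10)/19) = 1.
  m_10 = 19*1 - 10 = 9, d_10 = (233 - 9^2)/19 = 152/19 = 8, a_10 = floor((15 + 9)/8) = 3.
  m_11 = 8*3 - 9 = 15, d_11 = (233 - 15^2)/8 = 8/8 = 1, a_11 = floor((15 + 15)/1) = 30.
  m_12 = 1*30 - 15 = 15, d_12 = (233 - 15^2)/1 = 8/1 = 8: (m_12, d_12) = (m_1, d_1) = (15, 8), so from here the quotients repeat a_1, ..., a_11; the period length is 11.
Hence the expansion of sqrt(233) is a_0 = 15 followed by the repeating block 3, 1, 3, 1, 1, 1, 1, 3, 1, 3, 30 (period 11).

[15; (3, 1, 3, 1, 1, 1, 1, 3, 1, 3, 30)]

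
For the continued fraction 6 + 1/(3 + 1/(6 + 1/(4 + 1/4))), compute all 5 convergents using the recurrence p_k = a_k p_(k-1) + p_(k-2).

Using the convergent recurrence p_i = a_i*p_{i-1} + p_{i-2}, q_i = a_i*q_{i-1} + q_{i-2} with p_{-2}=0, p_{-1}=1, q_{-2}=1, q_{-1}=0:
  i=0: a_0=6, p_0 = 6*1 + 0 = 6, q_0 = 6*0 + 1 = 1.
  i=1: a_1=3, p_1 = 3*6 + 1 = 19, q_1 = 3*1 + 0 = 3.
  i=2: a_2=6, p_2 = 6*19 + 6 = 120, q_2 = 6*3 + 1 = 19.
  i=3: a_3=4, p_3 = 4*120 + 19 = 499, q_3 = 4*19 + 3 = 79.
  i=4: a_4=4, p_4 = 4*499 + 120 = 2116, q_4 = 4*79 + 19 = 335.

6/1, 19/3, 120/19, 499/79, 2116/335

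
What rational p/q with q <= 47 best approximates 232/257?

37/41

Expand x = 232/257 as a continued fraction with the Euclidean algorithm:
  232 = 0*257 + 232, so a_0 = 0.
  257 = 1*232 + 25, so a_1 = 1.
  232 = 9*25 + 7, so a_2 = 9.
  25 = 3*7 + 4, so a_3 = 3.
  7 = 1*4 + 3, so a_4 = 1.
  4 = 1*3 + 1, so a_5 = 1.
  3 = 3*1 + 0, so a_6 = 3.
so x = [0; 1, 9, 3, 1, 1, 3].
Convergents (p_i = a_i*p_{i-1} + p_{i-2}, q_i = a_i*q_{i-1} + q_{i-2} with p_{-2}=0, p_{-1}=1, q_{-2}=1, q_{-1}=0), until the denominator exceeds 47:
  i=0: a_0=0, p_0 = 0*1 + 0 = 0, q_0 = 0*0 + 1 = 1.
  i=1: a_1=1, p_1 = 1*0 + 1 = 1, q_1 = 1*1 + 0 = 1.
  i=2: a_2=9, p_2 = 9*1 + 0 = 9, q_2 = 9*1 + 1 = 10.
  i=3: a_3=3, p_3 = 3*9 + 1 = 28, q_3 = 3*10 + 1 = 31.
  i=4: a_4=1, p_4 = 1*28 + 9 = 37, q_4 = 1*31 + 10 = 41.
  i=5: a_5=1, p_5 = 1*37 + 28 = 65, q_5 = 1*41 + 31 = 72.
q_5 = 72 > 47, so the last convergent with denominator <= 47 is p_4/q_4 = 37/41.
The closest fraction with denominator <= 47 is either p_4/q_4 or the intermediate fraction (k*p_4 + p_3)/(k*q_4 + q_3) with the largest k >= 1 whose denominator stays <= 47; these approach x as k grows, and every other convergent or intermediate fraction in range is farther away.
Largest k: floor((47 - q_3)/q_4) = floor((47 - 31)/41) = 0.
Since k = 0, no intermediate fraction beyond p_4/q_4 has denominator <= 47, so the convergent 37/41 is the closest (its error is |232*41 - 37*257|/(257*41) = 3/10537).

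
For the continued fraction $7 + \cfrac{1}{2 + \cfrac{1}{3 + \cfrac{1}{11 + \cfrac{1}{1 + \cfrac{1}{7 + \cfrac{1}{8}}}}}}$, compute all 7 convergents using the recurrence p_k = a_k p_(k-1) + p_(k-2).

7/1, 15/2, 52/7, 587/79, 639/86, 5060/681, 41119/5534

Using the convergent recurrence p_i = a_i*p_{i-1} + p_{i-2}, q_i = a_i*q_{i-1} + q_{i-2} with p_{-2}=0, p_{-1}=1, q_{-2}=1, q_{-1}=0:
  i=0: a_0=7, p_0 = 7*1 + 0 = 7, q_0 = 7*0 + 1 = 1.
  i=1: a_1=2, p_1 = 2*7 + 1 = 15, q_1 = 2*1 + 0 = 2.
  i=2: a_2=3, p_2 = 3*15 + 7 = 52, q_2 = 3*2 + 1 = 7.
  i=3: a_3=11, p_3 = 11*52 + 15 = 587, q_3 = 11*7 + 2 = 79.
  i=4: a_4=1, p_4 = 1*587 + 52 = 639, q_4 = 1*79 + 7 = 86.
  i=5: a_5=7, p_5 = 7*639 + 587 = 5060, q_5 = 7*86 + 79 = 681.
  i=6: a_6=8, p_6 = 8*5060 + 639 = 41119, q_6 = 8*681 + 86 = 5534.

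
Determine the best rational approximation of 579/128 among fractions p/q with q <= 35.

95/21

Expand x = 579/128 as a continued fraction with the Euclidean algorithm:
  579 = 4*128 + 67, so a_0 = 4.
  128 = 1*67 + 61, so a_1 = 1.
  67 = 1*61 + 6, so a_2 = 1.
  61 = 10*6 + 1, so a_3 = 10.
  6 = 6*1 + 0, so a_4 = 6.
so x = [4; 1, 1, 10, 6].
Convergents (p_i = a_i*p_{i-1} + p_{i-2}, q_i = a_i*q_{i-1} + q_{i-2} with p_{-2}=0, p_{-1}=1, q_{-2}=1, q_{-1}=0), until the denominator exceeds 35:
  i=0: a_0=4, p_0 = 4*1 + 0 = 4, q_0 = 4*0 + 1 = 1.
  i=1: a_1=1, p_1 = 1*4 + 1 = 5, q_1 = 1*1 + 0 = 1.
  i=2: a_2=1, p_2 = 1*5 + 4 = 9, q_2 = 1*1 + 1 = 2.
  i=3: a_3=10, p_3 = 10*9 + 5 = 95, q_3 = 10*2 + 1 = 21.
  i=4: a_4=6, p_4 = 6*95 + 9 = 579, q_4 = 6*21 + 2 = 128.
q_4 = 128 > 35, so the last convergent with denominator <= 35 is p_3/q_3 = 95/21.
The closest fraction with denominator <= 35 is either p_3/q_3 or the intermediate fraction (k*p_3 + p_2)/(k*q_3 + q_2) with the largest k >= 1 whose denominator stays <= 35; these approach x as k grows, and every other convergent or intermediate fraction in range is farther away.
Largest k: floor((35 - q_2)/q_3) = floor((35 - 2)/21) = 1.
That gives (1*95 + 9)/(1*21 + 2) = 104/23.
Compare the errors: |x - 95/21| = |579*21 - 95*128|/(128*21) = 1/2688, and |x - 104/23| = |579*23 - 104*128|/(128*23) = 5/2944.
Cross-multiplying, 1*2944 = 2944 < 13440 = 5*2688, so 1/2688 is smaller: the convergent 95/21 is closer to x than 104/23.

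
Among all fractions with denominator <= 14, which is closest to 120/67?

Expand x = 120/67 as a continued fraction with the Euclidean algorithm:
  120 = 1*67 + 53, so a_0 = 1.
  67 = 1*53 + 14, so a_1 = 1.
  53 = 3*14 + 11, so a_2 = 3.
  14 = 1*11 + 3, so a_3 = 1.
  11 = 3*3 + 2, so a_4 = 3.
  3 = 1*2 + 1, so a_5 = 1.
  2 = 2*1 + 0, so a_6 = 2.
so x = [1; 1, 3, 1, 3, 1, 2].
Convergents (p_i = a_i*p_{i-1} + p_{i-2}, q_i = a_i*q_{i-1} + q_{i-2} with p_{-2}=0, p_{-1}=1, q_{-2}=1, q_{-1}=0), until the denominator exceeds 14:
  i=0: a_0=1, p_0 = 1*1 + 0 = 1, q_0 = 1*0 + 1 = 1.
  i=1: a_1=1, p_1 = 1*1 + 1 = 2, q_1 = 1*1 + 0 = 1.
  i=2: a_2=3, p_2 = 3*2 + 1 = 7, q_2 = 3*1 + 1 = 4.
  i=3: a_3=1, p_3 = 1*7 + 2 = 9, q_3 = 1*4 + 1 = 5.
  i=4: a_4=3, p_4 = 3*9 + 7 = 34, q_4 = 3*5 + 4 = 19.
q_4 = 19 > 14, so the last convergent with denominator <= 14 is p_3/q_3 = 9/5.
The closest fraction with denominator <= 14 is either p_3/q_3 or the intermediate fraction (k*p_3 + p_2)/(k*q_3 + q_2) with the largest k >= 1 whose denominator stays <= 14; these approach x as k grows, and every other convergent or intermediate fraction in range is farther away.
Largest k: floor((14 - q_2)/q_3) = floor((14 - 4)/5) = 2.
That gives (2*9 + 7)/(2*5 + 4) = 25/14.
Compare the errors: |x - 9/5| = |120*5 - 9*67|/(67*5) = 3/335, and |x - 25/14| = |120*14 - 25*67|/(67*14) = 5/938.
Cross-multiplying, 5*335 = 1675 < 2814 = 3*938, so 5/938 is smaller: the intermediate fraction 25/14 is closer to x than 9/5.

25/14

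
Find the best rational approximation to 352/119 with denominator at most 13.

38/13

Expand x = 352/119 as a continued fraction with the Euclidean algorithm:
  352 = 2*119 + 114, so a_0 = 2.
  119 = 1*114 + 5, so a_1 = 1.
  114 = 22*5 + 4, so a_2 = 22.
  5 = 1*4 + 1, so a_3 = 1.
  4 = 4*1 + 0, so a_4 = 4.
so x = [2; 1, 22, 1, 4].
Convergents (p_i = a_i*p_{i-1} + p_{i-2}, q_i = a_i*q_{i-1} + q_{i-2} with p_{-2}=0, p_{-1}=1, q_{-2}=1, q_{-1}=0), until the denominator exceeds 13:
  i=0: a_0=2, p_0 = 2*1 + 0 = 2, q_0 = 2*0 + 1 = 1.
  i=1: a_1=1, p_1 = 1*2 + 1 = 3, q_1 = 1*1 + 0 = 1.
  i=2: a_2=22, p_2 = 22*3 + 2 = 68, q_2 = 22*1 + 1 = 23.
q_2 = 23 > 13, so the last convergent with denominator <= 13 is p_1/q_1 = 3/1.
The closest fraction with denominator <= 13 is either p_1/q_1 or the intermediate fraction (k*p_1 + p_0)/(k*q_1 + q_0) with the largest k >= 1 whose denominator stays <= 13; these approach x as k grows, and every other convergent or intermediate fraction in range is farther away.
Largest k: floor((13 - q_0)/q_1) = floor((13 - 1)/1) = 12.
That gives (12*3 + 2)/(12*1 + 1) = 38/13.
Compare the errors: |x - 3/1| = |352*1 - 3*119|/(119*1) = 5/119, and |x - 38/13| = |352*13 - 38*119|/(119*13) = 54/1547.
Cross-multiplying, 54*119 = 6426 < 7735 = 5*1547, so 54/1547 is smaller: the intermediate fraction 38/13 is closer to x than 3/1.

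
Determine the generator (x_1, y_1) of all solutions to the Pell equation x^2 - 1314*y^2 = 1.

(x, y) = (145, 4)

First expand sqrt(1314) as a continued fraction. With x_i = (sqrt(1314) + m_i)/d_i and (m_0, d_0) = (0, 1): a_0 = floor(sqrt(1314)) = 36, since 36^2 = 1296 <= 1314 < 1369 = 37^2.
Iterate m_{i+1} = d_i*a_i - m_i, d_{i+1} = (1314 - m_{i+1}^2)/d_i, a_{i+1} = floor((a_0 + m_{i+1})/d_{i+1}):
  m_1 = 1*36 - 0 = 36, d_1 = (1314 - 36^2)/1 = 18/1 = 18, a_1 = floor((36 + 36)/18) = 4.
  m_2 = 18*4 - 36 = 36, d_2 = (1314 - 36^2)/18 = 18/18 = 1, a_2 = floor((36 + 36)/1) = 72.
  m_3 = 1*72 - 36 = 36, d_3 = (1314 - 36^2)/1 = 18/1 = 18: (m_3, d_3) = (m_1, d_1) = (36, 18), so from here the quotients repeat a_1, a_2; the period length is 2.
So sqrt(1314) = [36; (4, 72)] with period length k = 2.
k is even, so the fundamental solution of x^2 - 1314y^2 = 1 is (p_{k-1}, q_{k-1}) = (p_1, q_1); compute convergents through index 1.
Convergents (p_i = a_i*p_{i-1} + p_{i-2}, q_i = a_i*q_{i-1} + q_{i-2} with p_{-2}=0, p_{-1}=1, q_{-2}=1, q_{-1}=0):
  i=0: a_0=36, p_0 = 36*1 + 0 = 36, q_0 = 36*0 + 1 = 1.
  i=1: a_1=4, p_1 = 4*36 + 1 = 145, q_1 = 4*1 + 0 = 4.
Check: 145^2 - 1314*4^2 = 21025 - 21024 = 1, so (x, y) = (145, 4) solves the equation, and by the theorem it is the least positive solution.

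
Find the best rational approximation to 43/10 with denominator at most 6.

Expand x = 43/10 as a continued fraction with the Euclidean algorithm:
  43 = 4*10 + 3, so a_0 = 4.
  10 = 3*3 + 1, so a_1 = 3.
  3 = 3*1 + 0, so a_2 = 3.
so x = [4; 3, 3].
Convergents (p_i = a_i*p_{i-1} + p_{i-2}, q_i = a_i*q_{i-1} + q_{i-2} with p_{-2}=0, p_{-1}=1, q_{-2}=1, q_{-1}=0), until the denominator exceeds 6:
  i=0: a_0=4, p_0 = 4*1 + 0 = 4, q_0 = 4*0 + 1 = 1.
  i=1: a_1=3, p_1 = 3*4 + 1 = 13, q_1 = 3*1 + 0 = 3.
  i=2: a_2=3, p_2 = 3*13 + 4 = 43, q_2 = 3*3 + 1 = 10.
q_2 = 10 > 6, so the last convergent with denominator <= 6 is p_1/q_1 = 13/3.
The closest fraction with denominator <= 6 is either p_1/q_1 or the intermediate fraction (k*p_1 + p_0)/(k*q_1 + q_0) with the largest k >= 1 whose denominator stays <= 6; these approach x as k grows, and every other convergent or intermediate fraction in range is farther away.
Largest k: floor((6 - q_0)/q_1) = floor((6 - 1)/3) = 1.
That gives (1*13 + 4)/(1*3 + 1) = 17/4.
Compare the errors: |x - 13/3| = |43*3 - 13*10|/(10*3) = 1/30, and |x - 17/4| = |43*4 - 17*10|/(10*4) = 2/40.
Cross-multiplying, 1*40 = 40 < 60 = 2*30, so 1/30 is smaller: the convergent 13/3 is closer to x than 17/4.

13/3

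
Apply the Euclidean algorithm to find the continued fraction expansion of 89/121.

Run the Euclidean algorithm on 89 and 121; the successive quotients are the partial quotients a_0, a_1, ... (each step inverts the fractional part left over by the previous one):
  89 = 0*121 + 89, so a_0 = 0.
  121 = 1*89 + 32, so a_1 = 1.
  89 = 2*32 + 25, so a_2 = 2.
  32 = 1*25 + 7, so a_3 = 1.
  25 = 3*7 + 4, so a_4 = 3.
  7 = 1*4 + 3, so a_5 = 1.
  4 = 1*3 + 1, so a_6 = 1.
  3 = 3*1 + 0, so a_7 = 3.
The remainder reaches 0 after 8 divisions, so the expansion has 8 partial quotients, read off in order.

[0; 1, 2, 1, 3, 1, 1, 3]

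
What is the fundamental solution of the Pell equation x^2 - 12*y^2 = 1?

(x, y) = (7, 2)

First expand sqrt(12) as a continued fraction. With x_i = (sqrt(12) + m_i)/d_i and (m_0, d_0) = (0, 1): a_0 = floor(sqrt(12)) = 3, since 3^2 = 9 <= 12 < 16 = 4^2.
Iterate m_{i+1} = d_i*a_i - m_i, d_{i+1} = (12 - m_{i+1}^2)/d_i, a_{i+1} = floor((a_0 + m_{i+1})/d_{i+1}):
  m_1 = 1*3 - 0 = 3, d_1 = (12 - 3^2)/1 = 3/1 = 3, a_1 = floor((3 + 3)/3) = 2.
  m_2 = 3*2 - 3 = 3, d_2 = (12 - 3^2)/3 = 3/3 = 1, a_2 = floor((3 + 3)/1) = 6.
  m_3 = 1*6 - 3 = 3, d_3 = (12 - 3^2)/1 = 3/1 = 3: (m_3, d_3) = (m_1, d_1) = (3, 3), so from here the quotients repeat a_1, a_2; the period length is 2.
So sqrt(12) = [3; (2, 6)] with period length k = 2.
k is even, so the fundamental solution of x^2 - 12y^2 = 1 is (p_{k-1}, q_{k-1}) = (p_1, q_1); compute convergents through index 1.
Convergents (p_i = a_i*p_{i-1} + p_{i-2}, q_i = a_i*q_{i-1} + q_{i-2} with p_{-2}=0, p_{-1}=1, q_{-2}=1, q_{-1}=0):
  i=0: a_0=3, p_0 = 3*1 + 0 = 3, q_0 = 3*0 + 1 = 1.
  i=1: a_1=2, p_1 = 2*3 + 1 = 7, q_1 = 2*1 + 0 = 2.
Check: 7^2 - 12*2^2 = 49 - 48 = 1, so (x, y) = (7, 2) solves the equation, and by the theorem it is the least positive solution.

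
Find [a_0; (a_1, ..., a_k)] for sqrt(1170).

[34; (4, 1, 6, 1, 4, 68)]

Write x_i = (sqrt(1170) + m_i)/d_i with (m_0, d_0) = (0, 1). a_0 = floor(sqrt(1170)) = 34, since 34^2 = 1156 <= 1170 < 1225 = 35^2.
Iterate m_{i+1} = d_i*a_i - m_i, d_{i+1} = (1170 - m_{i+1}^2)/d_i, a_{i+1} = floor((a_0 + m_{i+1})/d_{i+1}):
  m_1 = 1*34 - 0 = 34, d_1 = (1170 - 34^2)/1 = 14/1 = 14, a_1 = floor((34 + 34)/14) = 4.
  m_2 = 14*4 - 34 = 22, d_2 = (1170 - 22^2)/14 = 686/14 = 49, a_2 = floor((34 + 22)/49) = 1.
  m_3 = 49*1 - 22 = 27, d_3 = (1170 - 27^2)/49 = 441/49 = 9, a_3 = floor((34 + 27)/9) = 6.
  m_4 = 9*6 - 27 = 27, d_4 = (1170 - 27^2)/9 = 441/9 = 49, a_4 = floor((34 + 27)/49) = 1.
  m_5 = 49*1 - 27 = 22, d_5 = (1170 - 22^2)/49 = 686/49 = 14, a_5 = floor((34 + 22)/14) = 4.
  m_6 = 14*4 - 22 = 34, d_6 = (1170 - 34^2)/14 = 14/14 = 1, a_6 = floor((34 + 34)/1) = 68.
  m_7 = 1*68 - 34 = 34, d_7 = (1170 - 34^2)/1 = 14/1 = 14: (m_7, d_7) = (m_1, d_1) = (34, 14), so from here the quotients repeat a_1, ..., a_6; the period length is 6.
Hence the expansion of sqrt(1170) is a_0 = 34 followed by the repeating block 4, 1, 6, 1, 4, 68 (period 6).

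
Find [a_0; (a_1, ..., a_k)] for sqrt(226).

[15; (30)]

Write x_i = (sqrt(226) + m_i)/d_i with (m_0, d_0) = (0, 1). a_0 = floor(sqrt(226)) = 15, since 15^2 = 225 <= 226 < 256 = 16^2.
Iterate m_{i+1} = d_i*a_i - m_i, d_{i+1} = (226 - m_{i+1}^2)/d_i, a_{i+1} = floor((a_0 + m_{i+1})/d_{i+1}):
  m_1 = 1*15 - 0 = 15, d_1 = (226 - 15^2)/1 = 1/1 = 1, a_1 = floor((15 + 15)/1) = 30.
  m_2 = 1*30 - 15 = 15, d_2 = (226 - 15^2)/1 = 1/1 = 1: (m_2, d_2) = (m_1, d_1) = (15, 1), so from here the quotient a_1 repeats; the period length is 1.
Hence the expansion of sqrt(226) is a_0 = 15 followed by the repeating block 30 (period 1).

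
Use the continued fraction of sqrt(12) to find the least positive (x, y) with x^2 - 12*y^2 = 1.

(x, y) = (7, 2)

First expand sqrt(12) as a continued fraction. With x_i = (sqrt(12) + m_i)/d_i and (m_0, d_0) = (0, 1): a_0 = floor(sqrt(12)) = 3, since 3^2 = 9 <= 12 < 16 = 4^2.
Iterate m_{i+1} = d_i*a_i - m_i, d_{i+1} = (12 - m_{i+1}^2)/d_i, a_{i+1} = floor((a_0 + m_{i+1})/d_{i+1}):
  m_1 = 1*3 - 0 = 3, d_1 = (12 - 3^2)/1 = 3/1 = 3, a_1 = floor((3 + 3)/3) = 2.
  m_2 = 3*2 - 3 = 3, d_2 = (12 - 3^2)/3 = 3/3 = 1, a_2 = floor((3 + 3)/1) = 6.
  m_3 = 1*6 - 3 = 3, d_3 = (12 - 3^2)/1 = 3/1 = 3: (m_3, d_3) = (m_1, d_1) = (3, 3), so from here the quotients repeat a_1, a_2; the period length is 2.
So sqrt(12) = [3; (2, 6)] with period length k = 2.
k is even, so the fundamental solution of x^2 - 12y^2 = 1 is (p_{k-1}, q_{k-1}) = (p_1, q_1); compute convergents through index 1.
Convergents (p_i = a_i*p_{i-1} + p_{i-2}, q_i = a_i*q_{i-1} + q_{i-2} with p_{-2}=0, p_{-1}=1, q_{-2}=1, q_{-1}=0):
  i=0: a_0=3, p_0 = 3*1 + 0 = 3, q_0 = 3*0 + 1 = 1.
  i=1: a_1=2, p_1 = 2*3 + 1 = 7, q_1 = 2*1 + 0 = 2.
Check: 7^2 - 12*2^2 = 49 - 48 = 1, so (x, y) = (7, 2) solves the equation, and by the theorem it is the least positive solution.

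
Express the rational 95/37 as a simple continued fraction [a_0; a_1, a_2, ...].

[2; 1, 1, 3, 5]

Run the Euclidean algorithm on 95 and 37; the successive quotients are the partial quotients a_0, a_1, ... (each step inverts the fractional part left over by the previous one):
  95 = 2*37 + 21, so a_0 = 2.
  37 = 1*21 + 16, so a_1 = 1.
  21 = 1*16 + 5, so a_2 = 1.
  16 = 3*5 + 1, so a_3 = 3.
  5 = 5*1 + 0, so a_4 = 5.
The remainder reaches 0 after 5 divisions, so the expansion has 5 partial quotients, read off in order.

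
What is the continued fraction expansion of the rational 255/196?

Run the Euclidean algorithm on 255 and 196; the successive quotients are the partial quotients a_0, a_1, ... (each step inverts the fractional part left over by the previous one):
  255 = 1*196 + 59, so a_0 = 1.
  196 = 3*59 + 19, so a_1 = 3.
  59 = 3*19 + 2, so a_2 = 3.
  19 = 9*2 + 1, so a_3 = 9.
  2 = 2*1 + 0, so a_4 = 2.
The remainder reaches 0 after 5 divisions, so the expansion has 5 partial quotients, read off in order.

[1; 3, 3, 9, 2]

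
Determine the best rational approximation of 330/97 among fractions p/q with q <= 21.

17/5

Expand x = 330/97 as a continued fraction with the Euclidean algorithm:
  330 = 3*97 + 39, so a_0 = 3.
  97 = 2*39 + 19, so a_1 = 2.
  39 = 2*19 + 1, so a_2 = 2.
  19 = 19*1 + 0, so a_3 = 19.
so x = [3; 2, 2, 19].
Convergents (p_i = a_i*p_{i-1} + p_{i-2}, q_i = a_i*q_{i-1} + q_{i-2} with p_{-2}=0, p_{-1}=1, q_{-2}=1, q_{-1}=0), until the denominator exceeds 21:
  i=0: a_0=3, p_0 = 3*1 + 0 = 3, q_0 = 3*0 + 1 = 1.
  i=1: a_1=2, p_1 = 2*3 + 1 = 7, q_1 = 2*1 + 0 = 2.
  i=2: a_2=2, p_2 = 2*7 + 3 = 17, q_2 = 2*2 + 1 = 5.
  i=3: a_3=19, p_3 = 19*17 + 7 = 330, q_3 = 19*5 + 2 = 97.
q_3 = 97 > 21, so the last convergent with denominator <= 21 is p_2/q_2 = 17/5.
The closest fraction with denominator <= 21 is either p_2/q_2 or the intermediate fraction (k*p_2 + p_1)/(k*q_2 + q_1) with the largest k >= 1 whose denominator stays <= 21; these approach x as k grows, and every other convergent or intermediate fraction in range is farther away.
Largest k: floor((21 - q_1)/q_2) = floor((21 - 2)/5) = 3.
That gives (3*17 + 7)/(3*5 + 2) = 58/17.
Compare the errors: |x - 17/5| = |330*5 - 17*97|/(97*5) = 1/485, and |x - 58/17| = |330*17 - 58*97|/(97*17) = 16/1649.
Cross-multiplying, 1*1649 = 1649 < 7760 = 16*485, so 1/485 is smaller: the convergent 17/5 is closer to x than 58/17.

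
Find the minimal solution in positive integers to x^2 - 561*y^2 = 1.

First expand sqrt(561) as a continued fraction. With x_i = (sqrt(561) + m_i)/d_i and (m_0, d_0) = (0, 1): a_0 = floor(sqrt(561)) = 23, since 23^2 = 529 <= 561 < 576 = 24^2.
Iterate m_{i+1} = d_i*a_i - m_i, d_{i+1} = (561 - m_{i+1}^2)/d_i, a_{i+1} = floor((a_0 + m_{i+1})/d_{i+1}):
  m_1 = 1*23 - 0 = 23, d_1 = (561 - 23^2)/1 = 32/1 = 32, a_1 = floor((23 + 23)/32) = 1.
  m_2 = 32*1 - 23 = 9, d_2 = (561 - 9^2)/32 = 480/32 = 15, a_2 = floor((23 + 9)/15) = 2.
  m_3 = 15*2 - 9 = 21, d_3 = (561 - 21^2)/15 = 120/15 = 8, a_3 = floor((23 + 21)/8) = 5.
  m_4 = 8*5 - 21 = 19, d_4 = (561 - 19^2)/8 = 200/8 = 25, a_4 = floor((23 + 19)/25) = 1.
  m_5 = 25*1 - 19 = 6, d_5 = (561 - 6^2)/25 = 525/25 = 21, a_5 = floor((23 + 6)/21) = 1.
  m_6 = 21*1 - 6 = 15, d_6 = (561 - 15^2)/21 = 336/21 = 16, a_6 = floor((23 + 15)/16) = 2.
  m_7 = 16*2 - 15 = 17, d_7 = (561 - 17^2)/16 = 272/16 = 17, a_7 = floor((23 + 17)/17) = 2.
  m_8 = 17*2 - 17 = 17, d_8 = (561 - 17^2)/17 = 272/17 = 16, a_8 = floor((23 + 17)/16) = 2.
  m_9 = 16*2 - 17 = 15, d_9 = (561 - 15^2)/16 = 336/16 = 21, a_9 = floor((23 + 15)/21) = 1.
  m_10 = 21*1 - 15 = 6, d_10 = (561 - 6^2)/21 = 525/21 = 25, a_10 = floor((23 + 6)/25) = 1.
  m_11 = 25*1 - 6 = 19, d_11 = (561 - 19^2)/25 = 200/25 = 8, a_11 = floor((23 + 19)/8) = 5.
  m_12 = 8*5 - 19 = 21, d_12 = (561 - 21^2)/8 = 120/8 = 15, a_12 = floor((23 + 21)/15) = 2.
  m_13 = 15*2 - 21 = 9, d_13 = (561 - 9^2)/15 = 480/15 = 32, a_13 = floor((23 + 9)/32) = 1.
  m_14 = 32*1 - 9 = 23, d_14 = (561 - 23^2)/32 = 32/32 = 1, a_14 = floor((23 + 23)/1) = 46.
  m_15 = 1*46 - 23 = 23, d_15 = (561 - 23^2)/1 = 32/1 = 32: (m_15, d_15) = (m_1, d_1) = (23, 32), so from here the quotients repeat a_1, ..., a_14; the period length is 14.
So sqrt(561) = [23; (1, 2, 5, 1, 1, 2, 2, 2, 1, 1, 5, 2, 1, 46)] with period length k = 14.
k is even, so the fundamental solution of x^2 - 561y^2 = 1 is (p_{k-1}, q_{k-1}) = (p_13, q_13); compute convergents through index 13.
Convergents (p_i = a_i*p_{i-1} + p_{i-2}, q_i = a_i*q_{i-1} + q_{i-2} with p_{-2}=0, p_{-1}=1, q_{-2}=1, q_{-1}=0):
  i=0: a_0=23, p_0 = 23*1 + 0 = 23, q_0 = 23*0 + 1 = 1.
  i=1: a_1=1, p_1 = 1*23 + 1 = 24, q_1 = 1*1 + 0 = 1.
  i=2: a_2=2, p_2 = 2*24 + 23 = 71, q_2 = 2*1 + 1 = 3.
  i=3: a_3=5, p_3 = 5*71 + 24 = 379, q_3 = 5*3 + 1 = 16.
  i=4: a_4=1, p_4 = 1*379 + 71 = 450, q_4 = 1*16 + 3 = 19.
  i=5: a_5=1, p_5 = 1*450 + 379 = 829, q_5 = 1*19 + 16 = 35.
  i=6: a_6=2, p_6 = 2*829 + 450 = 2108, q_6 = 2*35 + 19 = 89.
  i=7: a_7=2, p_7 = 2*2108 + 829 = 5045, q_7 = 2*89 + 35 = 213.
  i=8: a_8=2, p_8 = 2*5045 + 2108 = 12198, q_8 = 2*213 + 89 = 515.
  i=9: a_9=1, p_9 = 1*12198 + 5045 = 17243, q_9 = 1*515 + 213 = 728.
  i=10: a_10=1, p_10 = 1*17243 + 12198 = 29441, q_10 = 1*728 + 515 = 1243.
  i=11: a_11=5, p_11 = 5*29441 + 17243 = 164448, q_11 = 5*1243 + 728 = 6943.
  i=12: a_12=2, p_12 = 2*164448 + 29441 = 358337, q_12 = 2*6943 + 1243 = 15129.
  i=13: a_13=1, p_13 = 1*358337 + 164448 = 522785, q_13 = 1*15129 + 6943 = 22072.
Check: 522785^2 - 561*22072^2 = 273304156225 - 273304156224 = 1, so (x, y) = (522785, 22072) solves the equation, and by the theorem it is the least positive solution.

(x, y) = (522785, 22072)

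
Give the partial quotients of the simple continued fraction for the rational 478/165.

Run the Euclidean algorithm on 478 and 165; the successive quotients are the partial quotients a_0, a_1, ... (each step inverts the fractional part left over by the previous one):
  478 = 2*165 + 148, so a_0 = 2.
  165 = 1*148 + 17, so a_1 = 1.
  148 = 8*17 + 12, so a_2 = 8.
  17 = 1*12 + 5, so a_3 = 1.
  12 = 2*5 + 2, so a_4 = 2.
  5 = 2*2 + 1, so a_5 = 2.
  2 = 2*1 + 0, so a_6 = 2.
The remainder reaches 0 after 7 divisions, so the expansion has 7 partial quotients, read off in order.

[2; 1, 8, 1, 2, 2, 2]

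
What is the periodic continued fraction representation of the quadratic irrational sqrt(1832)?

[42; (1, 4, 21, 4, 1, 84)]

Write x_i = (sqrt(1832) + m_i)/d_i with (m_0, d_0) = (0, 1). a_0 = floor(sqrt(1832)) = 42, since 42^2 = 1764 <= 1832 < 1849 = 43^2.
Iterate m_{i+1} = d_i*a_i - m_i, d_{i+1} = (1832 - m_{i+1}^2)/d_i, a_{i+1} = floor((a_0 + m_{i+1})/d_{i+1}):
  m_1 = 1*42 - 0 = 42, d_1 = (1832 - 42^2)/1 = 68/1 = 68, a_1 = floor((42 + 42)/68) = 1.
  m_2 = 68*1 - 42 = 26, d_2 = (1832 - 26^2)/68 = 1156/68 = 17, a_2 = floor((42 + 26)/17) = 4.
  m_3 = 17*4 - 26 = 42, d_3 = (1832 - 42^2)/17 = 68/17 = 4, a_3 = floor((42 + 42)/4) = 21.
  m_4 = 4*21 - 42 = 42, d_4 = (1832 - 42^2)/4 = 68/4 = 17, a_4 = floor((42 + 42)/17) = 4.
  m_5 = 17*4 - 42 = 26, d_5 = (1832 - 26^2)/17 = 1156/17 = 68, a_5 = floor((42 + 26)/68) = 1.
  m_6 = 68*1 - 26 = 42, d_6 = (1832 - 42^2)/68 = 68/68 = 1, a_6 = floor((42 + 42)/1) = 84.
  m_7 = 1*84 - 42 = 42, d_7 = (1832 - 42^2)/1 = 68/1 = 68: (m_7, d_7) = (m_1, d_1) = (42, 68), so from here the quotients repeat a_1, ..., a_6; the period length is 6.
Hence the expansion of sqrt(1832) is a_0 = 42 followed by the repeating block 1, 4, 21, 4, 1, 84 (period 6).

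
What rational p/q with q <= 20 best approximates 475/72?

33/5

Expand x = 475/72 as a continued fraction with the Euclidean algorithm:
  475 = 6*72 + 43, so a_0 = 6.
  72 = 1*43 + 29, so a_1 = 1.
  43 = 1*29 + 14, so a_2 = 1.
  29 = 2*14 + 1, so a_3 = 2.
  14 = 14*1 + 0, so a_4 = 14.
so x = [6; 1, 1, 2, 14].
Convergents (p_i = a_i*p_{i-1} + p_{i-2}, q_i = a_i*q_{i-1} + q_{i-2} with p_{-2}=0, p_{-1}=1, q_{-2}=1, q_{-1}=0), until the denominator exceeds 20:
  i=0: a_0=6, p_0 = 6*1 + 0 = 6, q_0 = 6*0 + 1 = 1.
  i=1: a_1=1, p_1 = 1*6 + 1 = 7, q_1 = 1*1 + 0 = 1.
  i=2: a_2=1, p_2 = 1*7 + 6 = 13, q_2 = 1*1 + 1 = 2.
  i=3: a_3=2, p_3 = 2*13 + 7 = 33, q_3 = 2*2 + 1 = 5.
  i=4: a_4=14, p_4 = 14*33 + 13 = 475, q_4 = 14*5 + 2 = 72.
q_4 = 72 > 20, so the last convergent with denominator <= 20 is p_3/q_3 = 33/5.
The closest fraction with denominator <= 20 is either p_3/q_3 or the intermediate fraction (k*p_3 + p_2)/(k*q_3 + q_2) with the largest k >= 1 whose denominator stays <= 20; these approach x as k grows, and every other convergent or intermediate fraction in range is farther away.
Largest k: floor((20 - q_2)/q_3) = floor((20 - 2)/5) = 3.
That gives (3*33 + 13)/(3*5 + 2) = 112/17.
Compare the errors: |x - 33/5| = |475*5 - 33*72|/(72*5) = 1/360, and |x - 112/17| = |475*17 - 112*72|/(72*17) = 11/1224.
Cross-multiplying, 1*1224 = 1224 < 3960 = 11*360, so 1/360 is smaller: the convergent 33/5 is closer to x than 112/17.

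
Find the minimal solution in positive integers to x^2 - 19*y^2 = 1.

(x, y) = (170, 39)

First expand sqrt(19) as a continued fraction. With x_i = (sqrt(19) + m_i)/d_i and (m_0, d_0) = (0, 1): a_0 = floor(sqrt(19)) = 4, since 4^2 = 16 <= 19 < 25 = 5^2.
Iterate m_{i+1} = d_i*a_i - m_i, d_{i+1} = (19 - m_{i+1}^2)/d_i, a_{i+1} = floor((a_0 + m_{i+1})/d_{i+1}):
  m_1 = 1*4 - 0 = 4, d_1 = (19 - 4^2)/1 = 3/1 = 3, a_1 = floor((4 + 4)/3) = 2.
  m_2 = 3*2 - 4 = 2, d_2 = (19 - 2^2)/3 = 15/3 = 5, a_2 = floor((4 + 2)/5) = 1.
  m_3 = 5*1 - 2 = 3, d_3 = (19 - 3^2)/5 = 10/5 = 2, a_3 = floor((4 + 3)/2) = 3.
  m_4 = 2*3 - 3 = 3, d_4 = (19 - 3^2)/2 = 10/2 = 5, a_4 = floor((4 + 3)/5) = 1.
  m_5 = 5*1 - 3 = 2, d_5 = (19 - 2^2)/5 = 15/5 = 3, a_5 = floor((4 + 2)/3) = 2.
  m_6 = 3*2 - 2 = 4, d_6 = (19 - 4^2)/3 = 3/3 = 1, a_6 = floor((4 + 4)/1) = 8.
  m_7 = 1*8 - 4 = 4, d_7 = (19 - 4^2)/1 = 3/1 = 3: (m_7, d_7) = (m_1, d_1) = (4, 3), so from here the quotients repeat a_1, ..., a_6; the period length is 6.
So sqrt(19) = [4; (2, 1, 3, 1, 2, 8)] with period length k = 6.
k is even, so the fundamental solution of x^2 - 19y^2 = 1 is (p_{k-1}, q_{k-1}) = (p_5, q_5); compute convergents through index 5.
Convergents (p_i = a_i*p_{i-1} + p_{i-2}, q_i = a_i*q_{i-1} + q_{i-2} with p_{-2}=0, p_{-1}=1, q_{-2}=1, q_{-1}=0):
  i=0: a_0=4, p_0 = 4*1 + 0 = 4, q_0 = 4*0 + 1 = 1.
  i=1: a_1=2, p_1 = 2*4 + 1 = 9, q_1 = 2*1 + 0 = 2.
  i=2: a_2=1, p_2 = 1*9 + 4 = 13, q_2 = 1*2 + 1 = 3.
  i=3: a_3=3, p_3 = 3*13 + 9 = 48, q_3 = 3*3 + 2 = 11.
  i=4: a_4=1, p_4 = 1*48 + 13 = 61, q_4 = 1*11 + 3 = 14.
  i=5: a_5=2, p_5 = 2*61 + 48 = 170, q_5 = 2*14 + 11 = 39.
Check: 170^2 - 19*39^2 = 28900 - 28899 = 1, so (x, y) = (170, 39) solves the equation, and by the theorem it is the least positive solution.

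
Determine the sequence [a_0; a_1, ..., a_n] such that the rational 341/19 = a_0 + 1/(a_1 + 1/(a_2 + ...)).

Run the Euclidean algorithm on 341 and 19; the successive quotients are the partial quotients a_0, a_1, ... (each step inverts the fractional part left over by the previous one):
  341 = 17*19 + 18, so a_0 = 17.
  19 = 1*18 + 1, so a_1 = 1.
  18 = 18*1 + 0, so a_2 = 18.
The remainder reaches 0 after 3 divisions, so the expansion has 3 partial quotients, read off in order.

[17; 1, 18]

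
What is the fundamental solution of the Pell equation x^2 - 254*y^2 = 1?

(x, y) = (255, 16)

First expand sqrt(254) as a continued fraction. With x_i = (sqrt(254) + m_i)/d_i and (m_0, d_0) = (0, 1): a_0 = floor(sqrt(254)) = 15, since 15^2 = 225 <= 254 < 256 = 16^2.
Iterate m_{i+1} = d_i*a_i - m_i, d_{i+1} = (254 - m_{i+1}^2)/d_i, a_{i+1} = floor((a_0 + m_{i+1})/d_{i+1}):
  m_1 = 1*15 - 0 = 15, d_1 = (254 - 15^2)/1 = 29/1 = 29, a_1 = floor((15 + 15)/29) = 1.
  m_2 = 29*1 - 15 = 14, d_2 = (254 - 14^2)/29 = 58/29 = 2, a_2 = floor((15 + 14)/2) = 14.
  m_3 = 2*14 - 14 = 14, d_3 = (254 - 14^2)/2 = 58/2 = 29, a_3 = floor((15 + 14)/29) = 1.
  m_4 = 29*1 - 14 = 15, d_4 = (254 - 15^2)/29 = 29/29 = 1, a_4 = floor((15 + 15)/1) = 30.
  m_5 = 1*30 - 15 = 15, d_5 = (254 - 15^2)/1 = 29/1 = 29: (m_5, d_5) = (m_1, d_1) = (15, 29), so from here the quotients repeat a_1, ..., a_4; the period length is 4.
So sqrt(254) = [15; (1, 14, 1, 30)] with period length k = 4.
k is even, so the fundamental solution of x^2 - 254y^2 = 1 is (p_{k-1}, q_{k-1}) = (p_3, q_3); compute convergents through index 3.
Convergents (p_i = a_i*p_{i-1} + p_{i-2}, q_i = a_i*q_{i-1} + q_{i-2} with p_{-2}=0, p_{-1}=1, q_{-2}=1, q_{-1}=0):
  i=0: a_0=15, p_0 = 15*1 + 0 = 15, q_0 = 15*0 + 1 = 1.
  i=1: a_1=1, p_1 = 1*15 + 1 = 16, q_1 = 1*1 + 0 = 1.
  i=2: a_2=14, p_2 = 14*16 + 15 = 239, q_2 = 14*1 + 1 = 15.
  i=3: a_3=1, p_3 = 1*239 + 16 = 255, q_3 = 1*15 + 1 = 16.
Check: 255^2 - 254*16^2 = 65025 - 65024 = 1, so (x, y) = (255, 16) solves the equation, and by the theorem it is the least positive solution.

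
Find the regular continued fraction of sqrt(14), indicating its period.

[3; (1, 2, 1, 6)]

Write x_i = (sqrt(14) + m_i)/d_i with (m_0, d_0) = (0, 1). a_0 = floor(sqrt(14)) = 3, since 3^2 = 9 <= 14 < 16 = 4^2.
Iterate m_{i+1} = d_i*a_i - m_i, d_{i+1} = (14 - m_{i+1}^2)/d_i, a_{i+1} = floor((a_0 + m_{i+1})/d_{i+1}):
  m_1 = 1*3 - 0 = 3, d_1 = (14 - 3^2)/1 = 5/1 = 5, a_1 = floor((3 + 3)/5) = 1.
  m_2 = 5*1 - 3 = 2, d_2 = (14 - 2^2)/5 = 10/5 = 2, a_2 = floor((3 + 2)/2) = 2.
  m_3 = 2*2 - 2 = 2, d_3 = (14 - 2^2)/2 = 10/2 = 5, a_3 = floor((3 + 2)/5) = 1.
  m_4 = 5*1 - 2 = 3, d_4 = (14 - 3^2)/5 = 5/5 = 1, a_4 = floor((3 + 3)/1) = 6.
  m_5 = 1*6 - 3 = 3, d_5 = (14 - 3^2)/1 = 5/1 = 5: (m_5, d_5) = (m_1, d_1) = (3, 5), so from here the quotients repeat a_1, ..., a_4; the period length is 4.
Hence the expansion of sqrt(14) is a_0 = 3 followed by the repeating block 1, 2, 1, 6 (period 4).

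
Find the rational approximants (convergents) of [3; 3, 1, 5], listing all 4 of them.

3/1, 10/3, 13/4, 75/23

Using the convergent recurrence p_i = a_i*p_{i-1} + p_{i-2}, q_i = a_i*q_{i-1} + q_{i-2} with p_{-2}=0, p_{-1}=1, q_{-2}=1, q_{-1}=0:
  i=0: a_0=3, p_0 = 3*1 + 0 = 3, q_0 = 3*0 + 1 = 1.
  i=1: a_1=3, p_1 = 3*3 + 1 = 10, q_1 = 3*1 + 0 = 3.
  i=2: a_2=1, p_2 = 1*10 + 3 = 13, q_2 = 1*3 + 1 = 4.
  i=3: a_3=5, p_3 = 5*13 + 10 = 75, q_3 = 5*4 + 3 = 23.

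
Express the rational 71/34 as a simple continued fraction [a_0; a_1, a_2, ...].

[2; 11, 3]

Run the Euclidean algorithm on 71 and 34; the successive quotients are the partial quotients a_0, a_1, ... (each step inverts the fractional part left over by the previous one):
  71 = 2*34 + 3, so a_0 = 2.
  34 = 11*3 + 1, so a_1 = 11.
  3 = 3*1 + 0, so a_2 = 3.
The remainder reaches 0 after 3 divisions, so the expansion has 3 partial quotients, read off in order.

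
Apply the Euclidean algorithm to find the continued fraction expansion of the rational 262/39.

Run the Euclidean algorithm on 262 and 39; the successive quotients are the partial quotients a_0, a_1, ... (each step inverts the fractional part left over by the previous one):
  262 = 6*39 + 28, so a_0 = 6.
  39 = 1*28 + 11, so a_1 = 1.
  28 = 2*11 + 6, so a_2 = 2.
  11 = 1*6 + 5, so a_3 = 1.
  6 = 1*5 + 1, so a_4 = 1.
  5 = 5*1 + 0, so a_5 = 5.
The remainder reaches 0 after 6 divisions, so the expansion has 6 partial quotients, read off in order.

[6; 1, 2, 1, 1, 5]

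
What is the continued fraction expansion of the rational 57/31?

[1; 1, 5, 5]

Run the Euclidean algorithm on 57 and 31; the successive quotients are the partial quotients a_0, a_1, ... (each step inverts the fractional part left over by the previous one):
  57 = 1*31 + 26, so a_0 = 1.
  31 = 1*26 + 5, so a_1 = 1.
  26 = 5*5 + 1, so a_2 = 5.
  5 = 5*1 + 0, so a_3 = 5.
The remainder reaches 0 after 4 divisions, so the expansion has 4 partial quotients, read off in order.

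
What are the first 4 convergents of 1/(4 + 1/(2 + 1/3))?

Using the convergent recurrence p_i = a_i*p_{i-1} + p_{i-2}, q_i = a_i*q_{i-1} + q_{i-2} with p_{-2}=0, p_{-1}=1, q_{-2}=1, q_{-1}=0:
  i=0: a_0=0, p_0 = 0*1 + 0 = 0, q_0 = 0*0 + 1 = 1.
  i=1: a_1=4, p_1 = 4*0 + 1 = 1, q_1 = 4*1 + 0 = 4.
  i=2: a_2=2, p_2 = 2*1 + 0 = 2, q_2 = 2*4 + 1 = 9.
  i=3: a_3=3, p_3 = 3*2 + 1 = 7, q_3 = 3*9 + 4 = 31.

0/1, 1/4, 2/9, 7/31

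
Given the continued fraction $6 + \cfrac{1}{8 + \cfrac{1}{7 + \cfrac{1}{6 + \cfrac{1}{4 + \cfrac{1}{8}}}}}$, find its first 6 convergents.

6/1, 49/8, 349/57, 2143/350, 8921/1457, 73511/12006

Using the convergent recurrence p_i = a_i*p_{i-1} + p_{i-2}, q_i = a_i*q_{i-1} + q_{i-2} with p_{-2}=0, p_{-1}=1, q_{-2}=1, q_{-1}=0:
  i=0: a_0=6, p_0 = 6*1 + 0 = 6, q_0 = 6*0 + 1 = 1.
  i=1: a_1=8, p_1 = 8*6 + 1 = 49, q_1 = 8*1 + 0 = 8.
  i=2: a_2=7, p_2 = 7*49 + 6 = 349, q_2 = 7*8 + 1 = 57.
  i=3: a_3=6, p_3 = 6*349 + 49 = 2143, q_3 = 6*57 + 8 = 350.
  i=4: a_4=4, p_4 = 4*2143 + 349 = 8921, q_4 = 4*350 + 57 = 1457.
  i=5: a_5=8, p_5 = 8*8921 + 2143 = 73511, q_5 = 8*1457 + 350 = 12006.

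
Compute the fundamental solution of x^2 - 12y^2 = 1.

First expand sqrt(12) as a continued fraction. With x_i = (sqrt(12) + m_i)/d_i and (m_0, d_0) = (0, 1): a_0 = floor(sqrt(12)) = 3, since 3^2 = 9 <= 12 < 16 = 4^2.
Iterate m_{i+1} = d_i*a_i - m_i, d_{i+1} = (12 - m_{i+1}^2)/d_i, a_{i+1} = floor((a_0 + m_{i+1})/d_{i+1}):
  m_1 = 1*3 - 0 = 3, d_1 = (12 - 3^2)/1 = 3/1 = 3, a_1 = floor((3 + 3)/3) = 2.
  m_2 = 3*2 - 3 = 3, d_2 = (12 - 3^2)/3 = 3/3 = 1, a_2 = floor((3 + 3)/1) = 6.
  m_3 = 1*6 - 3 = 3, d_3 = (12 - 3^2)/1 = 3/1 = 3: (m_3, d_3) = (m_1, d_1) = (3, 3), so from here the quotients repeat a_1, a_2; the period length is 2.
So sqrt(12) = [3; (2, 6)] with period length k = 2.
k is even, so the fundamental solution of x^2 - 12y^2 = 1 is (p_{k-1}, q_{k-1}) = (p_1, q_1); compute convergents through index 1.
Convergents (p_i = a_i*p_{i-1} + p_{i-2}, q_i = a_i*q_{i-1} + q_{i-2} with p_{-2}=0, p_{-1}=1, q_{-2}=1, q_{-1}=0):
  i=0: a_0=3, p_0 = 3*1 + 0 = 3, q_0 = 3*0 + 1 = 1.
  i=1: a_1=2, p_1 = 2*3 + 1 = 7, q_1 = 2*1 + 0 = 2.
Check: 7^2 - 12*2^2 = 49 - 48 = 1, so (x, y) = (7, 2) solves the equation, and by the theorem it is the least positive solution.

(x, y) = (7, 2)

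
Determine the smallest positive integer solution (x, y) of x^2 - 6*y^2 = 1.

First expand sqrt(6) as a continued fraction. With x_i = (sqrt(6) + m_i)/d_i and (m_0, d_0) = (0, 1): a_0 = floor(sqrt(6)) = 2, since 2^2 = 4 <= 6 < 9 = 3^2.
Iterate m_{i+1} = d_i*a_i - m_i, d_{i+1} = (6 - m_{i+1}^2)/d_i, a_{i+1} = floor((a_0 + m_{i+1})/d_{i+1}):
  m_1 = 1*2 - 0 = 2, d_1 = (6 - 2^2)/1 = 2/1 = 2, a_1 = floor((2 + 2)/2) = 2.
  m_2 = 2*2 - 2 = 2, d_2 = (6 - 2^2)/2 = 2/2 = 1, a_2 = floor((2 + 2)/1) = 4.
  m_3 = 1*4 - 2 = 2, d_3 = (6 - 2^2)/1 = 2/1 = 2: (m_3, d_3) = (m_1, d_1) = (2, 2), so from here the quotients repeat a_1, a_2; the period length is 2.
So sqrt(6) = [2; (2, 4)] with period length k = 2.
k is even, so the fundamental solution of x^2 - 6y^2 = 1 is (p_{k-1}, q_{k-1}) = (p_1, q_1); compute convergents through index 1.
Convergents (p_i = a_i*p_{i-1} + p_{i-2}, q_i = a_i*q_{i-1} + q_{i-2} with p_{-2}=0, p_{-1}=1, q_{-2}=1, q_{-1}=0):
  i=0: a_0=2, p_0 = 2*1 + 0 = 2, q_0 = 2*0 + 1 = 1.
  i=1: a_1=2, p_1 = 2*2 + 1 = 5, q_1 = 2*1 + 0 = 2.
Check: 5^2 - 6*2^2 = 25 - 24 = 1, so (x, y) = (5, 2) solves the equation, and by the theorem it is the least positive solution.

(x, y) = (5, 2)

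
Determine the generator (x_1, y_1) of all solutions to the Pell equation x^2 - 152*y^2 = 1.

(x, y) = (37, 3)

First expand sqrt(152) as a continued fraction. With x_i = (sqrt(152) + m_i)/d_i and (m_0, d_0) = (0, 1): a_0 = floor(sqrt(152)) = 12, since 12^2 = 144 <= 152 < 169 = 13^2.
Iterate m_{i+1} = d_i*a_i - m_i, d_{i+1} = (152 - m_{i+1}^2)/d_i, a_{i+1} = floor((a_0 + m_{i+1})/d_{i+1}):
  m_1 = 1*12 - 0 = 12, d_1 = (152 - 12^2)/1 = 8/1 = 8, a_1 = floor((12 + 12)/8) = 3.
  m_2 = 8*3 - 12 = 12, d_2 = (152 - 12^2)/8 = 8/8 = 1, a_2 = floor((12 + 12)/1) = 24.
  m_3 = 1*24 - 12 = 12, d_3 = (152 - 12^2)/1 = 8/1 = 8: (m_3, d_3) = (m_1, d_1) = (12, 8), so from here the quotients repeat a_1, a_2; the period length is 2.
So sqrt(152) = [12; (3, 24)] with period length k = 2.
k is even, so the fundamental solution of x^2 - 152y^2 = 1 is (p_{k-1}, q_{k-1}) = (p_1, q_1); compute convergents through index 1.
Convergents (p_i = a_i*p_{i-1} + p_{i-2}, q_i = a_i*q_{i-1} + q_{i-2} with p_{-2}=0, p_{-1}=1, q_{-2}=1, q_{-1}=0):
  i=0: a_0=12, p_0 = 12*1 + 0 = 12, q_0 = 12*0 + 1 = 1.
  i=1: a_1=3, p_1 = 3*12 + 1 = 37, q_1 = 3*1 + 0 = 3.
Check: 37^2 - 152*3^2 = 1369 - 1368 = 1, so (x, y) = (37, 3) solves the equation, and by the theorem it is the least positive solution.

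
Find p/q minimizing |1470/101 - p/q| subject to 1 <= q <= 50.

131/9

Expand x = 1470/101 as a continued fraction with the Euclidean algorithm:
  1470 = 14*101 + 56, so a_0 = 14.
  101 = 1*56 + 45, so a_1 = 1.
  56 = 1*45 + 11, so a_2 = 1.
  45 = 4*11 + 1, so a_3 = 4.
  11 = 11*1 + 0, so a_4 = 11.
so x = [14; 1, 1, 4, 11].
Convergents (p_i = a_i*p_{i-1} + p_{i-2}, q_i = a_i*q_{i-1} + q_{i-2} with p_{-2}=0, p_{-1}=1, q_{-2}=1, q_{-1}=0), until the denominator exceeds 50:
  i=0: a_0=14, p_0 = 14*1 + 0 = 14, q_0 = 14*0 + 1 = 1.
  i=1: a_1=1, p_1 = 1*14 + 1 = 15, q_1 = 1*1 + 0 = 1.
  i=2: a_2=1, p_2 = 1*15 + 14 = 29, q_2 = 1*1 + 1 = 2.
  i=3: a_3=4, p_3 = 4*29 + 15 = 131, q_3 = 4*2 + 1 = 9.
  i=4: a_4=11, p_4 = 11*131 + 29 = 1470, q_4 = 11*9 + 2 = 101.
q_4 = 101 > 50, so the last convergent with denominator <= 50 is p_3/q_3 = 131/9.
The closest fraction with denominator <= 50 is either p_3/q_3 or the intermediate fraction (k*p_3 + p_2)/(k*q_3 + q_2) with the largest k >= 1 whose denominator stays <= 50; these approach x as k grows, and every other convergent or intermediate fraction in range is farther away.
Largest k: floor((50 - q_2)/q_3) = floor((50 - 2)/9) = 5.
That gives (5*131 + 29)/(5*9 + 2) = 684/47.
Compare the errors: |x - 131/9| = |1470*9 - 131*101|/(101*9) = 1/909, and |x - 684/47| = |1470*47 - 684*101|/(101*47) = 6/4747.
Cross-multiplying, 1*4747 = 4747 < 5454 = 6*909, so 1/909 is smaller: the convergent 131/9 is closer to x than 684/47.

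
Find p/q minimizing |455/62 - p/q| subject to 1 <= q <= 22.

22/3

Expand x = 455/62 as a continued fraction with the Euclidean algorithm:
  455 = 7*62 + 21, so a_0 = 7.
  62 = 2*21 + 20, so a_1 = 2.
  21 = 1*20 + 1, so a_2 = 1.
  20 = 20*1 + 0, so a_3 = 20.
so x = [7; 2, 1, 20].
Convergents (p_i = a_i*p_{i-1} + p_{i-2}, q_i = a_i*q_{i-1} + q_{i-2} with p_{-2}=0, p_{-1}=1, q_{-2}=1, q_{-1}=0), until the denominator exceeds 22:
  i=0: a_0=7, p_0 = 7*1 + 0 = 7, q_0 = 7*0 + 1 = 1.
  i=1: a_1=2, p_1 = 2*7 + 1 = 15, q_1 = 2*1 + 0 = 2.
  i=2: a_2=1, p_2 = 1*15 + 7 = 22, q_2 = 1*2 + 1 = 3.
  i=3: a_3=20, p_3 = 20*22 + 15 = 455, q_3 = 20*3 + 2 = 62.
q_3 = 62 > 22, so the last convergent with denominator <= 22 is p_2/q_2 = 22/3.
The closest fraction with denominator <= 22 is either p_2/q_2 or the intermediate fraction (k*p_2 + p_1)/(k*q_2 + q_1) with the largest k >= 1 whose denominator stays <= 22; these approach x as k grows, and every other convergent or intermediate fraction in range is farther away.
Largest k: floor((22 - q_1)/q_2) = floor((22 - 2)/3) = 6.
That gives (6*22 + 15)/(6*3 + 2) = 147/20.
Compare the errors: |x - 22/3| = |455*3 - 22*62|/(62*3) = 1/186, and |x - 147/20| = |455*20 - 147*62|/(62*20) = 14/1240.
Cross-multiplying, 1*1240 = 1240 < 2604 = 14*186, so 1/186 is smaller: the convergent 22/3 is closer to x than 147/20.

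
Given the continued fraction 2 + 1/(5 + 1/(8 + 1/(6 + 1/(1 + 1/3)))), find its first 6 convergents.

2/1, 11/5, 90/41, 551/251, 641/292, 2474/1127

Using the convergent recurrence p_i = a_i*p_{i-1} + p_{i-2}, q_i = a_i*q_{i-1} + q_{i-2} with p_{-2}=0, p_{-1}=1, q_{-2}=1, q_{-1}=0:
  i=0: a_0=2, p_0 = 2*1 + 0 = 2, q_0 = 2*0 + 1 = 1.
  i=1: a_1=5, p_1 = 5*2 + 1 = 11, q_1 = 5*1 + 0 = 5.
  i=2: a_2=8, p_2 = 8*11 + 2 = 90, q_2 = 8*5 + 1 = 41.
  i=3: a_3=6, p_3 = 6*90 + 11 = 551, q_3 = 6*41 + 5 = 251.
  i=4: a_4=1, p_4 = 1*551 + 90 = 641, q_4 = 1*251 + 41 = 292.
  i=5: a_5=3, p_5 = 3*641 + 551 = 2474, q_5 = 3*292 + 251 = 1127.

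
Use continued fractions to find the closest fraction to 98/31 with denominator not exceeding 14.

19/6

Expand x = 98/31 as a continued fraction with the Euclidean algorithm:
  98 = 3*31 + 5, so a_0 = 3.
  31 = 6*5 + 1, so a_1 = 6.
  5 = 5*1 + 0, so a_2 = 5.
so x = [3; 6, 5].
Convergents (p_i = a_i*p_{i-1} + p_{i-2}, q_i = a_i*q_{i-1} + q_{i-2} with p_{-2}=0, p_{-1}=1, q_{-2}=1, q_{-1}=0), until the denominator exceeds 14:
  i=0: a_0=3, p_0 = 3*1 + 0 = 3, q_0 = 3*0 + 1 = 1.
  i=1: a_1=6, p_1 = 6*3 + 1 = 19, q_1 = 6*1 + 0 = 6.
  i=2: a_2=5, p_2 = 5*19 + 3 = 98, q_2 = 5*6 + 1 = 31.
q_2 = 31 > 14, so the last convergent with denominator <= 14 is p_1/q_1 = 19/6.
The closest fraction with denominator <= 14 is either p_1/q_1 or the intermediate fraction (k*p_1 + p_0)/(k*q_1 + q_0) with the largest k >= 1 whose denominator stays <= 14; these approach x as k grows, and every other convergent or intermediate fraction in range is farther away.
Largest k: floor((14 - q_0)/q_1) = floor((14 - 1)/6) = 2.
That gives (2*19 + 3)/(2*6 + 1) = 41/13.
Compare the errors: |x - 19/6| = |98*6 - 19*31|/(31*6) = 1/186, and |x - 41/13| = |98*13 - 41*31|/(31*13) = 3/403.
Cross-multiplying, 1*403 = 403 < 558 = 3*186, so 1/186 is smaller: the convergent 19/6 is closer to x than 41/13.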